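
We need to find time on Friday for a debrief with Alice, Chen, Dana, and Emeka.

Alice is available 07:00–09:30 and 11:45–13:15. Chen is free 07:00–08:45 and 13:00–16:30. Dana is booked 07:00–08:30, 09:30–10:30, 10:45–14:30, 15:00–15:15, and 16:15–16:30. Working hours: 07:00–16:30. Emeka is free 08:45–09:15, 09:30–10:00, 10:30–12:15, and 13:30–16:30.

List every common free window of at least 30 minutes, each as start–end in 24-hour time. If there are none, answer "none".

none

Dana free within 07:00–16:30: 08:30–09:30, 10:30–10:45, 14:30–15:00, 15:15–16:15.
Alice ∩ Chen: 07:00–08:45, 13:00–13:15.
Alice ∩ Chen ∩ Dana: 08:30–08:45.
Alice ∩ Chen ∩ Dana ∩ Emeka: (none).
Windows ≥ 30 min: (none).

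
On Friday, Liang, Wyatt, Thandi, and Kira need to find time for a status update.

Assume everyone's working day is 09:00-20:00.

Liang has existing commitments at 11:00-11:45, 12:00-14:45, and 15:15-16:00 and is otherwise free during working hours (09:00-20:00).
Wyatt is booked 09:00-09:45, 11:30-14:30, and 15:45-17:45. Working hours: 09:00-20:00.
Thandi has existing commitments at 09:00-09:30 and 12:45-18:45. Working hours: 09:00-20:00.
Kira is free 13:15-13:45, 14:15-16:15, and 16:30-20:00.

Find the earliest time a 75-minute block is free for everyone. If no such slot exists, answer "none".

18:45

Liang free within 09:00–20:00: 09:00–11:00, 11:45–12:00, 14:45–15:15, 16:00–20:00.
Wyatt free within 09:00–20:00: 09:45–11:30, 14:30–15:45, 17:45–20:00.
Thandi free within 09:00–20:00: 09:30–12:45, 18:45–20:00.
Liang ∩ Wyatt: 09:45–11:00, 14:45–15:15, 17:45–20:00.
Liang ∩ Wyatt ∩ Thandi: 09:45–11:00, 18:45–20:00.
Liang ∩ Wyatt ∩ Thandi ∩ Kira: 18:45–20:00.
Windows ≥ 75 min: 18:45–20:00.
Earliest such window starts at 18:45.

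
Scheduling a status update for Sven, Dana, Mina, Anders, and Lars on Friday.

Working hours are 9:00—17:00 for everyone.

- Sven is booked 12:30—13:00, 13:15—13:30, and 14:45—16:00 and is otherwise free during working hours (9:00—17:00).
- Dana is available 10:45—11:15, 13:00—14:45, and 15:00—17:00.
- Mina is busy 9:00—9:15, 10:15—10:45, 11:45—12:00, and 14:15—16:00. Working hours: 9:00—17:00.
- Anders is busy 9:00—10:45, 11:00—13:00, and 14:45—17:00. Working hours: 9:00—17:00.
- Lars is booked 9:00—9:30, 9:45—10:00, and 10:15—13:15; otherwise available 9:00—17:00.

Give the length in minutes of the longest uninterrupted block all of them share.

Sven free within 09:00–17:00: 09:00–12:30, 13:00–13:15, 13:30–14:45, 16:00–17:00.
Mina free within 09:00–17:00: 09:15–10:15, 10:45–11:45, 12:00–14:15, 16:00–17:00.
Anders free within 09:00–17:00: 10:45–11:00, 13:00–14:45.
Lars free within 09:00–17:00: 09:30–09:45, 10:00–10:15, 13:15–17:00.
Sven ∩ Dana: 10:45–11:15, 13:00–13:15, 13:30–14:45, 16:00–17:00.
Sven ∩ Dana ∩ Mina: 10:45–11:15, 13:00–13:15, 13:30–14:15, 16:00–17:00.
Sven ∩ Dana ∩ Mina ∩ Anders: 10:45–11:00, 13:00–13:15, 13:30–14:15.
Sven ∩ Dana ∩ Mina ∩ Anders ∩ Lars: 13:30–14:15.
Single common window of 45 minutes.

45 minutes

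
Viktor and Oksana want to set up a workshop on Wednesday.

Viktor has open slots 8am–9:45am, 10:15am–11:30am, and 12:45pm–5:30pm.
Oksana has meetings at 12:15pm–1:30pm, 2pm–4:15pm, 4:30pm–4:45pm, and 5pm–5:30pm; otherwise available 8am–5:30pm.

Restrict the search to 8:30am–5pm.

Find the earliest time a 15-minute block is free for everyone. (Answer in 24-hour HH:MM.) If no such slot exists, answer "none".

Oksana free within 08:00–17:30: 08:00–12:15, 13:30–14:00, 16:15–16:30, 16:45–17:00.
Viktor ∩ Oksana: 08:00–09:45, 10:15–11:30, 13:30–14:00, 16:15–16:30, 16:45–17:00.
Restricted to 08:30–17:00: 08:30–09:45, 10:15–11:30, 13:30–14:00, 16:15–16:30, 16:45–17:00.
Windows ≥ 15 min: 08:30–09:45, 10:15–11:30, 13:30–14:00, 16:15–16:30, 16:45–17:00.
Earliest such window starts at 08:30.

08:30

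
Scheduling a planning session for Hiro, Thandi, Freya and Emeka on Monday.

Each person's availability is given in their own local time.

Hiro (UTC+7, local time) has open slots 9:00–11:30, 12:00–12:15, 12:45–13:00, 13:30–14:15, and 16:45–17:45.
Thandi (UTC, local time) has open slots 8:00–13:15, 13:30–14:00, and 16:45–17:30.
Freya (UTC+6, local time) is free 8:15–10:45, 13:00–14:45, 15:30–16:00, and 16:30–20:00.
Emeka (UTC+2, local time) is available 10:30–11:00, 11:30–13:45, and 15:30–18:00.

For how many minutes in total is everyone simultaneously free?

Hiro → UTC: 02:00–04:30, 05:00–05:15, 05:45–06:00, 06:30–07:15, 09:45–10:45.
Thandi → UTC: 08:00–13:15, 13:30–14:00, 16:45–17:30.
Freya → UTC: 02:15–04:45, 07:00–08:45, 09:30–10:00, 10:30–14:00.
Emeka → UTC: 08:30–09:00, 09:30–11:45, 13:30–16:00.
Hiro ∩ Thandi: 09:45–10:45.
Hiro ∩ Thandi ∩ Freya: 09:45–10:00, 10:30–10:45.
Hiro ∩ Thandi ∩ Freya ∩ Emeka: 09:45–10:00, 10:30–10:45.
Total common minutes: 15 + 15 = 30.

30 minutes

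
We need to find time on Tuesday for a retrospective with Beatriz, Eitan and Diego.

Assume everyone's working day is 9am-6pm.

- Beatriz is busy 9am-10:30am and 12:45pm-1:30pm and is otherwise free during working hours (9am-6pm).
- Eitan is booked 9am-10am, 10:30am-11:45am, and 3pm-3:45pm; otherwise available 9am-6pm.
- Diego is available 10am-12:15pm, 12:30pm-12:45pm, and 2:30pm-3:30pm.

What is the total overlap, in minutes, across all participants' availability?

75 minutes

Beatriz free within 09:00–18:00: 10:30–12:45, 13:30–18:00.
Eitan free within 09:00–18:00: 10:00–10:30, 11:45–15:00, 15:45–18:00.
Beatriz ∩ Eitan: 11:45–12:45, 13:30–15:00, 15:45–18:00.
Beatriz ∩ Eitan ∩ Diego: 11:45–12:15, 12:30–12:45, 14:30–15:00.
Total common minutes: 30 + 15 + 30 = 75.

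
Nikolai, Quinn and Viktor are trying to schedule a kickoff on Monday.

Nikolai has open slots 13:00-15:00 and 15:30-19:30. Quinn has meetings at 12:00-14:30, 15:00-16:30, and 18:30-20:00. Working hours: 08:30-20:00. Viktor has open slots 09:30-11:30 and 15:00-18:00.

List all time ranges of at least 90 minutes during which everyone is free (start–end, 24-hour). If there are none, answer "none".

16:30–18:00

Quinn free within 08:30–20:00: 08:30–12:00, 14:30–15:00, 16:30–18:30.
Nikolai ∩ Quinn: 14:30–15:00, 16:30–18:30.
Nikolai ∩ Quinn ∩ Viktor: 16:30–18:00.
Windows ≥ 90 min: 16:30–18:00.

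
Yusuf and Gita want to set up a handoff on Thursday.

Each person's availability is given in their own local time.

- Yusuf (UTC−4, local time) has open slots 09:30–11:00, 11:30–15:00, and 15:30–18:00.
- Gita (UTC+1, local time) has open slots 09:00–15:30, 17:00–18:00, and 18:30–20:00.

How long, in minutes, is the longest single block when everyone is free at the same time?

Yusuf → UTC: 13:30–15:00, 15:30–19:00, 19:30–22:00.
Gita → UTC: 08:00–14:30, 16:00–17:00, 17:30–19:00.
Yusuf ∩ Gita: 13:30–14:30, 16:00–17:00, 17:30–19:00.
Common window lengths: 60, 60, 90 min; longest is 90.

90 minutes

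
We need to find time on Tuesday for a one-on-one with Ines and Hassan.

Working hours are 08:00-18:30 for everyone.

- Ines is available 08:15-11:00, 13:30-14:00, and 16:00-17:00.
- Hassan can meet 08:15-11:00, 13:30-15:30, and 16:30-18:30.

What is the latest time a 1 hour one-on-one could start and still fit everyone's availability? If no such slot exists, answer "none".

10:00

Ines ∩ Hassan: 08:15–11:00, 13:30–14:00, 16:30–17:00.
Windows ≥ 60 min: 08:15–11:00.
Latest start in the last window 08:15–11:00 is 11:00 − 60 min = 10:00.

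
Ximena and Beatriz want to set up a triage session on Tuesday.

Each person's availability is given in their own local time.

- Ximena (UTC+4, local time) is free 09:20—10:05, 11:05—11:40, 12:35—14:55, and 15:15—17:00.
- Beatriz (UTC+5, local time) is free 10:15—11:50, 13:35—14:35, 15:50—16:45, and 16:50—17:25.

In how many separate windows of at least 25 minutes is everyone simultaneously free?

4

Ximena → UTC: 05:20–06:05, 07:05–07:40, 08:35–10:55, 11:15–13:00.
Beatriz → UTC: 05:15–06:50, 08:35–09:35, 10:50–11:45, 11:50–12:25.
Ximena ∩ Beatriz: 05:20–06:05, 08:35–09:35, 10:50–10:55, 11:15–11:45, 11:50–12:25.
Windows ≥ 25 min: 05:20–06:05, 08:35–09:35, 11:15–11:45, 11:50–12:25.
That's 4 windows.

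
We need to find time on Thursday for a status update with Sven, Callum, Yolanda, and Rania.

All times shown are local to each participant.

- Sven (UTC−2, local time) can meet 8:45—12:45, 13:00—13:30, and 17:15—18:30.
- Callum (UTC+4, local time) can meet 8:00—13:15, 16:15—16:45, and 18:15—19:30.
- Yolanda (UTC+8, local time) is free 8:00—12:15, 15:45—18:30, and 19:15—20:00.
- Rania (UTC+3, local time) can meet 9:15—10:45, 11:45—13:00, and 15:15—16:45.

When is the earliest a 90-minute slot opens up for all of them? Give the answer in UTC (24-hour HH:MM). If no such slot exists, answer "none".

Sven → UTC: 10:45–14:45, 15:00–15:30, 19:15–20:30.
Callum → UTC: 04:00–09:15, 12:15–12:45, 14:15–15:30.
Yolanda → UTC: 00:00–04:15, 07:45–10:30, 11:15–12:00.
Rania → UTC: 06:15–07:45, 08:45–10:00, 12:15–13:45.
Sven ∩ Callum: 12:15–12:45, 14:15–14:45, 15:00–15:30.
Sven ∩ Callum ∩ Yolanda: (none).
Sven ∩ Callum ∩ Yolanda ∩ Rania: (none).
Windows ≥ 90 min: (none).

none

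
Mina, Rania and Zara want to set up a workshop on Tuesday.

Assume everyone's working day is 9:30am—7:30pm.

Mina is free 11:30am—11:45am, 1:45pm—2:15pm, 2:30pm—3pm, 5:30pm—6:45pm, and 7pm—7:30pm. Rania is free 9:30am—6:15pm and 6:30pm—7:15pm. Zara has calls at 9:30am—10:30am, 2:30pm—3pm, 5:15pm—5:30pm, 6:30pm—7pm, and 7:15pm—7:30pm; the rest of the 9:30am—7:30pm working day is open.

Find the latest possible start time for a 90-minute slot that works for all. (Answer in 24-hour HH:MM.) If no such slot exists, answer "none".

none

Zara free within 09:30–19:30: 10:30–14:30, 15:00–17:15, 17:30–18:30, 19:00–19:15.
Mina ∩ Rania: 11:30–11:45, 13:45–14:15, 14:30–15:00, 17:30–18:15, 18:30–18:45, 19:00–19:15.
Mina ∩ Rania ∩ Zara: 11:30–11:45, 13:45–14:15, 17:30–18:15, 19:00–19:15.
Windows ≥ 90 min: (none).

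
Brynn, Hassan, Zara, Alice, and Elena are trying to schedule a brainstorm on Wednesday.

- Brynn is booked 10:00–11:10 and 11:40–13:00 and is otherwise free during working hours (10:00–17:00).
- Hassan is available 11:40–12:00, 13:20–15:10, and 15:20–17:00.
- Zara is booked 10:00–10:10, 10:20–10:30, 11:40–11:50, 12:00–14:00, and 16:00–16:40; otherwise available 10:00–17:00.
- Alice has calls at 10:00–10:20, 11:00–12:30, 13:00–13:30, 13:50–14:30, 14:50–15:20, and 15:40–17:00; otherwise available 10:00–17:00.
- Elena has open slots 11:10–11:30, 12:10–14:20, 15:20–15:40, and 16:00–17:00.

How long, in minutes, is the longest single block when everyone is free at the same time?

Brynn free within 10:00–17:00: 11:10–11:40, 13:00–17:00.
Zara free within 10:00–17:00: 10:10–10:20, 10:30–11:40, 11:50–12:00, 14:00–16:00, 16:40–17:00.
Alice free within 10:00–17:00: 10:20–11:00, 12:30–13:00, 13:30–13:50, 14:30–14:50, 15:20–15:40.
Brynn ∩ Hassan: 13:20–15:10, 15:20–17:00.
Brynn ∩ Hassan ∩ Zara: 14:00–15:10, 15:20–16:00, 16:40–17:00.
Brynn ∩ Hassan ∩ Zara ∩ Alice: 14:30–14:50, 15:20–15:40.
Brynn ∩ Hassan ∩ Zara ∩ Alice ∩ Elena: 15:20–15:40.
Single common window of 20 minutes.

20 minutes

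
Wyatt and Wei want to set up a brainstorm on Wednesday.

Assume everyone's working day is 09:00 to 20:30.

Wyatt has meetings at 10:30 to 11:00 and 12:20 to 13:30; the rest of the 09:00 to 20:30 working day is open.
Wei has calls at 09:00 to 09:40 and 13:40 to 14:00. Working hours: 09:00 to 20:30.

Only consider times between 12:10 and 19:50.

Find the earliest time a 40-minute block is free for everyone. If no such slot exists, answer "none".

Wyatt free within 09:00–20:30: 09:00–10:30, 11:00–12:20, 13:30–20:30.
Wei free within 09:00–20:30: 09:40–13:40, 14:00–20:30.
Wyatt ∩ Wei: 09:40–10:30, 11:00–12:20, 13:30–13:40, 14:00–20:30.
Restricted to 12:10–19:50: 12:10–12:20, 13:30–13:40, 14:00–19:50.
Windows ≥ 40 min: 14:00–19:50.
Earliest such window starts at 14:00.

14:00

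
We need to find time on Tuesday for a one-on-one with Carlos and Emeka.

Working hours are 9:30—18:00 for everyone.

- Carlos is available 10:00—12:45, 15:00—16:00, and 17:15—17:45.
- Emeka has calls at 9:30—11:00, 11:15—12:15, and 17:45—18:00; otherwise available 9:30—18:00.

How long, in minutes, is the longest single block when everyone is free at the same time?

Emeka free within 09:30–18:00: 11:00–11:15, 12:15–17:45.
Carlos ∩ Emeka: 11:00–11:15, 12:15–12:45, 15:00–16:00, 17:15–17:45.
Common window lengths: 15, 30, 60, 30 min; longest is 60.

60 minutes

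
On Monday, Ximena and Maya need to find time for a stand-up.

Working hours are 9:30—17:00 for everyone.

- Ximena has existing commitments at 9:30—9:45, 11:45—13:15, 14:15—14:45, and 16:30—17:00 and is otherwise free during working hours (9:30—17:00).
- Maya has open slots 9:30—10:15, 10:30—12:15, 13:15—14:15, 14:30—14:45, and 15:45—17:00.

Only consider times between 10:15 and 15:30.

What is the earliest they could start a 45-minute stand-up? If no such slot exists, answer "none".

Ximena free within 09:30–17:00: 09:45–11:45, 13:15–14:15, 14:45–16:30.
Ximena ∩ Maya: 09:45–10:15, 10:30–11:45, 13:15–14:15, 15:45–16:30.
Restricted to 10:15–15:30: 10:30–11:45, 13:15–14:15.
Windows ≥ 45 min: 10:30–11:45, 13:15–14:15.
Earliest such window starts at 10:30.

10:30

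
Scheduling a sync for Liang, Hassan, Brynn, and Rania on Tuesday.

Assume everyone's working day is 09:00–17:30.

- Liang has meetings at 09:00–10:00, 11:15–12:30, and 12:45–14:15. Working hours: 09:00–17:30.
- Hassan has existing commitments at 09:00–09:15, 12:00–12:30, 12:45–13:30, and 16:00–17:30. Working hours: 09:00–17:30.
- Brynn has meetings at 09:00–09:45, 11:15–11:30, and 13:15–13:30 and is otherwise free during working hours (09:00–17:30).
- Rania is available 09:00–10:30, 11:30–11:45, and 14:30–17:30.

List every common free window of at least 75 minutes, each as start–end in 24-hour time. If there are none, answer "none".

Liang free within 09:00–17:30: 10:00–11:15, 12:30–12:45, 14:15–17:30.
Hassan free within 09:00–17:30: 09:15–12:00, 12:30–12:45, 13:30–16:00.
Brynn free within 09:00–17:30: 09:45–11:15, 11:30–13:15, 13:30–17:30.
Liang ∩ Hassan: 10:00–11:15, 12:30–12:45, 14:15–16:00.
Liang ∩ Hassan ∩ Brynn: 10:00–11:15, 12:30–12:45, 14:15–16:00.
Liang ∩ Hassan ∩ Brynn ∩ Rania: 10:00–10:30, 14:30–16:00.
Windows ≥ 75 min: 14:30–16:00.

14:30–16:00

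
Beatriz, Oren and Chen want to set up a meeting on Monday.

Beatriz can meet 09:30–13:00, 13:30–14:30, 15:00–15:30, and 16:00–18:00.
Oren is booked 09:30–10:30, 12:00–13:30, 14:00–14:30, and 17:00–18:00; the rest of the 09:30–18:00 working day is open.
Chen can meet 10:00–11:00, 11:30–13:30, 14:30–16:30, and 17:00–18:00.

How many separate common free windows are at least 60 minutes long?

Oren free within 09:30–18:00: 10:30–12:00, 13:30–14:00, 14:30–17:00.
Beatriz ∩ Oren: 10:30–12:00, 13:30–14:00, 15:00–15:30, 16:00–17:00.
Beatriz ∩ Oren ∩ Chen: 10:30–11:00, 11:30–12:00, 15:00–15:30, 16:00–16:30.
Windows ≥ 60 min: (none).
That's 0 windows.

0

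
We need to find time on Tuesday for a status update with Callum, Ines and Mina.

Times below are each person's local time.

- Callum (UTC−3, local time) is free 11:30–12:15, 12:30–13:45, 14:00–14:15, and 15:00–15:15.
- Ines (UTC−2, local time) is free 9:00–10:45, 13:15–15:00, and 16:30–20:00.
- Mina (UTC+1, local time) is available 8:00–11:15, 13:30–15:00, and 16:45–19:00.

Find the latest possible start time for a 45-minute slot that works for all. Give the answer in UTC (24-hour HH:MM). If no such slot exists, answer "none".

16:00

Callum → UTC: 14:30–15:15, 15:30–16:45, 17:00–17:15, 18:00–18:15.
Ines → UTC: 11:00–12:45, 15:15–17:00, 18:30–22:00.
Mina → UTC: 07:00–10:15, 12:30–14:00, 15:45–18:00.
Callum ∩ Ines: 15:30–16:45.
Callum ∩ Ines ∩ Mina: 15:45–16:45.
Windows ≥ 45 min: 15:45–16:45.
Latest start in the last window 15:45–16:45 is 16:45 − 45 min = 16:00.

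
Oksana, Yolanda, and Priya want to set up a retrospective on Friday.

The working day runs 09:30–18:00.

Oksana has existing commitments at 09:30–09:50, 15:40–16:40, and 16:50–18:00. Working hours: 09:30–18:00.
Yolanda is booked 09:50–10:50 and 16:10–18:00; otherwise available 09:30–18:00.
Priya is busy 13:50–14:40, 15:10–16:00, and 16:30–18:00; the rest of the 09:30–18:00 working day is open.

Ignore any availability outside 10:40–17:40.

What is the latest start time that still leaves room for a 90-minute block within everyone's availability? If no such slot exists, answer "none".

Oksana free within 09:30–18:00: 09:50–15:40, 16:40–16:50.
Yolanda free within 09:30–18:00: 09:30–09:50, 10:50–16:10.
Priya free within 09:30–18:00: 09:30–13:50, 14:40–15:10, 16:00–16:30.
Oksana ∩ Yolanda: 10:50–15:40.
Oksana ∩ Yolanda ∩ Priya: 10:50–13:50, 14:40–15:10.
Restricted to 10:40–17:40: 10:50–13:50, 14:40–15:10.
Windows ≥ 90 min: 10:50–13:50.
Latest start in the last window 10:50–13:50 is 13:50 − 90 min = 12:20.

12:20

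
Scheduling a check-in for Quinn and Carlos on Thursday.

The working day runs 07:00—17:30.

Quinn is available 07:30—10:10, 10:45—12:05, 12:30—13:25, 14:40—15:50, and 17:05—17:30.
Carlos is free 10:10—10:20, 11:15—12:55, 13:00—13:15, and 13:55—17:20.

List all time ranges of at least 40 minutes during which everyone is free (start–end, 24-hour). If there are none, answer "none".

Quinn ∩ Carlos: 11:15–12:05, 12:30–12:55, 13:00–13:15, 14:40–15:50, 17:05–17:20.
Windows ≥ 40 min: 11:15–12:05, 14:40–15:50.

11:15–12:05, 14:40–15:50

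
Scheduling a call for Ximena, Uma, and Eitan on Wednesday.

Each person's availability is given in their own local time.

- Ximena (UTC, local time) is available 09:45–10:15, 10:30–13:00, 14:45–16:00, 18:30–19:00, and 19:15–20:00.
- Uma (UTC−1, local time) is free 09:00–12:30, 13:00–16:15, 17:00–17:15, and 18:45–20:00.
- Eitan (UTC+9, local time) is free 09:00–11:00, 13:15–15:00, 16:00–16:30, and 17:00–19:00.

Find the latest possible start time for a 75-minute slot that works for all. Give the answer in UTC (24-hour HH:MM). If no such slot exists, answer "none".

Ximena → UTC: 09:45–10:15, 10:30–13:00, 14:45–16:00, 18:30–19:00, 19:15–20:00.
Uma → UTC: 10:00–13:30, 14:00–17:15, 18:00–18:15, 19:45–21:00.
Eitan → UTC: 00:00–02:00, 04:15–06:00, 07:00–07:30, 08:00–10:00.
Ximena ∩ Uma: 10:00–10:15, 10:30–13:00, 14:45–16:00, 19:45–20:00.
Ximena ∩ Uma ∩ Eitan: (none).
Windows ≥ 75 min: (none).

none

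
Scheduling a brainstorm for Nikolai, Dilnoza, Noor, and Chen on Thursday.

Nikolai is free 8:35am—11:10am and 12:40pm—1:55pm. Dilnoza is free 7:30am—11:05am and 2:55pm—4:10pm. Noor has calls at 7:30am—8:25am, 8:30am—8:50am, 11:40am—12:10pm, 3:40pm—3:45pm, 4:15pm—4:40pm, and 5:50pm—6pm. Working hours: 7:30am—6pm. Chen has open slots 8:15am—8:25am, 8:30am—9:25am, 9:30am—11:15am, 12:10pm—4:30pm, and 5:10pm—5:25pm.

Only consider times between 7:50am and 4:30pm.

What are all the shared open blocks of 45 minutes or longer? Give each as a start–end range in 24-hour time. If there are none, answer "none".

Noor free within 07:30–18:00: 08:25–08:30, 08:50–11:40, 12:10–15:40, 15:45–16:15, 16:40–17:50.
Nikolai ∩ Dilnoza: 08:35–11:05.
Nikolai ∩ Dilnoza ∩ Noor: 08:50–11:05.
Nikolai ∩ Dilnoza ∩ Noor ∩ Chen: 08:50–09:25, 09:30–11:05.
Restricted to 07:50–16:30: 08:50–09:25, 09:30–11:05.
Windows ≥ 45 min: 09:30–11:05.

09:30–11:05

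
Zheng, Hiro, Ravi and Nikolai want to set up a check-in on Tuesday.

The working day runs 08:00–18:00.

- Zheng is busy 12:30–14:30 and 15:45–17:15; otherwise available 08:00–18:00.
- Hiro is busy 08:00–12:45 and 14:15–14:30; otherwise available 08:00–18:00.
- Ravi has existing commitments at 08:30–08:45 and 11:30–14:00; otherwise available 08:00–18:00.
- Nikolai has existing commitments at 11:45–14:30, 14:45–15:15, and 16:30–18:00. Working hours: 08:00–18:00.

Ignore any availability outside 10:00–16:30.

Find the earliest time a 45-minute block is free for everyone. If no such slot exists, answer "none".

Zheng free within 08:00–18:00: 08:00–12:30, 14:30–15:45, 17:15–18:00.
Hiro free within 08:00–18:00: 12:45–14:15, 14:30–18:00.
Ravi free within 08:00–18:00: 08:00–08:30, 08:45–11:30, 14:00–18:00.
Nikolai free within 08:00–18:00: 08:00–11:45, 14:30–14:45, 15:15–16:30.
Zheng ∩ Hiro: 14:30–15:45, 17:15–18:00.
Zheng ∩ Hiro ∩ Ravi: 14:30–15:45, 17:15–18:00.
Zheng ∩ Hiro ∩ Ravi ∩ Nikolai: 14:30–14:45, 15:15–15:45.
Restricted to 10:00–16:30: 14:30–14:45, 15:15–15:45.
Windows ≥ 45 min: (none).

none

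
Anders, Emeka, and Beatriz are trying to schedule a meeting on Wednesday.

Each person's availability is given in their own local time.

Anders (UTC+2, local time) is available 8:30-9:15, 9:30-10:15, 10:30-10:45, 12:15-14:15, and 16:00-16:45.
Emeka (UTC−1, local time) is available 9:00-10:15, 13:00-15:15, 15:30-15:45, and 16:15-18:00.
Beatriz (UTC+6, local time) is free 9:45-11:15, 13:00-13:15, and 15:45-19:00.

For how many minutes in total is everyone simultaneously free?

Anders → UTC: 06:30–07:15, 07:30–08:15, 08:30–08:45, 10:15–12:15, 14:00–14:45.
Emeka → UTC: 10:00–11:15, 14:00–16:15, 16:30–16:45, 17:15–19:00.
Beatriz → UTC: 03:45–05:15, 07:00–07:15, 09:45–13:00.
Anders ∩ Emeka: 10:15–11:15, 14:00–14:45.
Anders ∩ Emeka ∩ Beatriz: 10:15–11:15.
Total common minutes: 60.

60 minutes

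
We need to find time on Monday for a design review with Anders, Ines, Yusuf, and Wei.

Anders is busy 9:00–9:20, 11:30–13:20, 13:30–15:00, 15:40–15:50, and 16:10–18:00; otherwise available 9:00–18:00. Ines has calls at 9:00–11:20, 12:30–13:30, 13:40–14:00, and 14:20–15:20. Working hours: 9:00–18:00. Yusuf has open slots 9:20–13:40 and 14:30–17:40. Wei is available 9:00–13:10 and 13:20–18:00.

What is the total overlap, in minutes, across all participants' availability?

50 minutes

Anders free within 09:00–18:00: 09:20–11:30, 13:20–13:30, 15:00–15:40, 15:50–16:10.
Ines free within 09:00–18:00: 11:20–12:30, 13:30–13:40, 14:00–14:20, 15:20–18:00.
Anders ∩ Ines: 11:20–11:30, 15:20–15:40, 15:50–16:10.
Anders ∩ Ines ∩ Yusuf: 11:20–11:30, 15:20–15:40, 15:50–16:10.
Anders ∩ Ines ∩ Yusuf ∩ Wei: 11:20–11:30, 15:20–15:40, 15:50–16:10.
Total common minutes: 10 + 20 + 20 = 50.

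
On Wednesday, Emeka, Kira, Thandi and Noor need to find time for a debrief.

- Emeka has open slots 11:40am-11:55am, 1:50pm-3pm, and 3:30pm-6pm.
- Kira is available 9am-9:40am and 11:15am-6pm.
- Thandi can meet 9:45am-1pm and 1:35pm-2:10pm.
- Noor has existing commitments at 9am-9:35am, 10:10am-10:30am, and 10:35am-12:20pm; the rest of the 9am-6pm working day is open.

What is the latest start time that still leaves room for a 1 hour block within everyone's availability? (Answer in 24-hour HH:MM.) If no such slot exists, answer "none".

none

Noor free within 09:00–18:00: 09:35–10:10, 10:30–10:35, 12:20–18:00.
Emeka ∩ Kira: 11:40–11:55, 13:50–15:00, 15:30–18:00.
Emeka ∩ Kira ∩ Thandi: 11:40–11:55, 13:50–14:10.
Emeka ∩ Kira ∩ Thandi ∩ Noor: 13:50–14:10.
Windows ≥ 60 min: (none).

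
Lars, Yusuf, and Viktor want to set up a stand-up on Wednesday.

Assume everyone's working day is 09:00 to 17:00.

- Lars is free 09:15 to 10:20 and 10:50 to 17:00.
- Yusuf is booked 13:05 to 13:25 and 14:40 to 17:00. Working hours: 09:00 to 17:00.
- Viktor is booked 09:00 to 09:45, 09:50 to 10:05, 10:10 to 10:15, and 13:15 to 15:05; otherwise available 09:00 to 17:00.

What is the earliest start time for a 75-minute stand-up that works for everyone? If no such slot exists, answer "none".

Yusuf free within 09:00–17:00: 09:00–13:05, 13:25–14:40.
Viktor free within 09:00–17:00: 09:45–09:50, 10:05–10:10, 10:15–13:15, 15:05–17:00.
Lars ∩ Yusuf: 09:15–10:20, 10:50–13:05, 13:25–14:40.
Lars ∩ Yusuf ∩ Viktor: 09:45–09:50, 10:05–10:10, 10:15–10:20, 10:50–13:05.
Windows ≥ 75 min: 10:50–13:05.
Earliest such window starts at 10:50.

10:50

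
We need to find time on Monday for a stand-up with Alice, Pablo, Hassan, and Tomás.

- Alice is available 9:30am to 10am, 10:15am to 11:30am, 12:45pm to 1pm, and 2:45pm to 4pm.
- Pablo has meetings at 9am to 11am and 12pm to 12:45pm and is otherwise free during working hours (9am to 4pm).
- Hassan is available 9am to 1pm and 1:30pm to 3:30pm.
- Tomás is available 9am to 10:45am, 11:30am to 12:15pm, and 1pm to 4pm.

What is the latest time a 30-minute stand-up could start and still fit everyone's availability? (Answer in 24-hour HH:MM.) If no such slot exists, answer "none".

Pablo free within 09:00–16:00: 11:00–12:00, 12:45–16:00.
Alice ∩ Pablo: 11:00–11:30, 12:45–13:00, 14:45–16:00.
Alice ∩ Pablo ∩ Hassan: 11:00–11:30, 12:45–13:00, 14:45–15:30.
Alice ∩ Pablo ∩ Hassan ∩ Tomás: 14:45–15:30.
Windows ≥ 30 min: 14:45–15:30.
Latest start in the last window 14:45–15:30 is 15:30 − 30 min = 15:00.

15:00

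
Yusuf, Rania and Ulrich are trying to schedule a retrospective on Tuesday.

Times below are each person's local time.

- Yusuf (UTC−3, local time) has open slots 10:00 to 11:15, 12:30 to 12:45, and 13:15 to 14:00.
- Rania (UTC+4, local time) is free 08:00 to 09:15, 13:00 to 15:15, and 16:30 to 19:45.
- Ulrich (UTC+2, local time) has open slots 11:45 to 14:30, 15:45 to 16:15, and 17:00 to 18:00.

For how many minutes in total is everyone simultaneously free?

Yusuf → UTC: 13:00–14:15, 15:30–15:45, 16:15–17:00.
Rania → UTC: 04:00–05:15, 09:00–11:15, 12:30–15:45.
Ulrich → UTC: 09:45–12:30, 13:45–14:15, 15:00–16:00.
Yusuf ∩ Rania: 13:00–14:15, 15:30–15:45.
Yusuf ∩ Rania ∩ Ulrich: 13:45–14:15, 15:30–15:45.
Total common minutes: 30 + 15 = 45.

45 minutes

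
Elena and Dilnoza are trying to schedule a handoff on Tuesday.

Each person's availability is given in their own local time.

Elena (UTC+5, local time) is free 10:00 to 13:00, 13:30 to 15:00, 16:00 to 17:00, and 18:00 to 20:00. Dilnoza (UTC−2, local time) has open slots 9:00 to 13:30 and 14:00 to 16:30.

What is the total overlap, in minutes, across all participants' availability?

180 minutes

Elena → UTC: 05:00–08:00, 08:30–10:00, 11:00–12:00, 13:00–15:00.
Dilnoza → UTC: 11:00–15:30, 16:00–18:30.
Elena ∩ Dilnoza: 11:00–12:00, 13:00–15:00.
Total common minutes: 60 + 120 = 180.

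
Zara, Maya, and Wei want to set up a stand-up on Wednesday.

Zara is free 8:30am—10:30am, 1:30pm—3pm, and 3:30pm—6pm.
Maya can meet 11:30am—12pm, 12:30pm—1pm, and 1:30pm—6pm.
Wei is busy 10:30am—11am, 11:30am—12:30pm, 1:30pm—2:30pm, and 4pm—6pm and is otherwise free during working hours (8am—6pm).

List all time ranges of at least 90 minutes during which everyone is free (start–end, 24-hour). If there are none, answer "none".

none

Wei free within 08:00–18:00: 08:00–10:30, 11:00–11:30, 12:30–13:30, 14:30–16:00.
Zara ∩ Maya: 13:30–15:00, 15:30–18:00.
Zara ∩ Maya ∩ Wei: 14:30–15:00, 15:30–16:00.
Windows ≥ 90 min: (none).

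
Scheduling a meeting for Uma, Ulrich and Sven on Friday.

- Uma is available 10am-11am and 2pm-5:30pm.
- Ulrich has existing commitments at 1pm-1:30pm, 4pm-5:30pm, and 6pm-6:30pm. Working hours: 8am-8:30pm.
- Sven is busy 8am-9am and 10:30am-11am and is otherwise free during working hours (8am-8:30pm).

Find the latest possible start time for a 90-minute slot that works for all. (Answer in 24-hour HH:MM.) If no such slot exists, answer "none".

Ulrich free within 08:00–20:30: 08:00–13:00, 13:30–16:00, 17:30–18:00, 18:30–20:30.
Sven free within 08:00–20:30: 09:00–10:30, 11:00–20:30.
Uma ∩ Ulrich: 10:00–11:00, 14:00–16:00.
Uma ∩ Ulrich ∩ Sven: 10:00–10:30, 14:00–16:00.
Windows ≥ 90 min: 14:00–16:00.
Latest start in the last window 14:00–16:00 is 16:00 − 90 min = 14:30.

14:30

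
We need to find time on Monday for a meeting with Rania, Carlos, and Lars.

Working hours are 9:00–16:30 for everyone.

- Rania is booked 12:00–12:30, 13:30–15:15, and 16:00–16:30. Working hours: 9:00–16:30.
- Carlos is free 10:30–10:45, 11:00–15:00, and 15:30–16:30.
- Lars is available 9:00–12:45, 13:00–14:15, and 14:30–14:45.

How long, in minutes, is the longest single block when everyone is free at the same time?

60 minutes

Rania free within 09:00–16:30: 09:00–12:00, 12:30–13:30, 15:15–16:00.
Rania ∩ Carlos: 10:30–10:45, 11:00–12:00, 12:30–13:30, 15:30–16:00.
Rania ∩ Carlos ∩ Lars: 10:30–10:45, 11:00–12:00, 12:30–12:45, 13:00–13:30.
Common window lengths: 15, 60, 15, 30 min; longest is 60.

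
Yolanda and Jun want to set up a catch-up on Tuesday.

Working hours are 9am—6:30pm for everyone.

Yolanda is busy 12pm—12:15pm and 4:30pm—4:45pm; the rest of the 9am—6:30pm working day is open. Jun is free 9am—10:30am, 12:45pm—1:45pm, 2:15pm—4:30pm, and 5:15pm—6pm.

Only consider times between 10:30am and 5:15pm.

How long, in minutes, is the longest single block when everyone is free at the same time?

135 minutes

Yolanda free within 09:00–18:30: 09:00–12:00, 12:15–16:30, 16:45–18:30.
Yolanda ∩ Jun: 09:00–10:30, 12:45–13:45, 14:15–16:30, 17:15–18:00.
Restricted to 10:30–17:15: 12:45–13:45, 14:15–16:30.
Common window lengths: 60, 135 min; longest is 135.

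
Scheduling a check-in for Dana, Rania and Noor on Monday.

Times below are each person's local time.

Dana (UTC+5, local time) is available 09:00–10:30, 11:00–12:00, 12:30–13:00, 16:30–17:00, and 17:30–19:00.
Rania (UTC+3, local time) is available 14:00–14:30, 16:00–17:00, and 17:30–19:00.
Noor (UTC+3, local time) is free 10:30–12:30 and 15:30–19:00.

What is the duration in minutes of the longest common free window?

60 minutes

Dana → UTC: 04:00–05:30, 06:00–07:00, 07:30–08:00, 11:30–12:00, 12:30–14:00.
Rania → UTC: 11:00–11:30, 13:00–14:00, 14:30–16:00.
Noor → UTC: 07:30–09:30, 12:30–16:00.
Dana ∩ Rania: 13:00–14:00.
Dana ∩ Rania ∩ Noor: 13:00–14:00.
Single common window of 60 minutes.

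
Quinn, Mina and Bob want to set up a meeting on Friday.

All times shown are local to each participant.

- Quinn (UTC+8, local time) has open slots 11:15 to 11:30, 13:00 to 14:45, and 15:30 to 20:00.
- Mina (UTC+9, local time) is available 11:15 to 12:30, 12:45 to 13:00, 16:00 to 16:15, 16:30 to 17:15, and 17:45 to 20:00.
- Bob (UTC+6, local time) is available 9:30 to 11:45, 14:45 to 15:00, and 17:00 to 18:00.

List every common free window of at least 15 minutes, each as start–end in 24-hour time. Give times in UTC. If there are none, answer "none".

Quinn → UTC: 03:15–03:30, 05:00–06:45, 07:30–12:00.
Mina → UTC: 02:15–03:30, 03:45–04:00, 07:00–07:15, 07:30–08:15, 08:45–11:00.
Bob → UTC: 03:30–05:45, 08:45–09:00, 11:00–12:00.
Quinn ∩ Mina: 03:15–03:30, 07:30–08:15, 08:45–11:00.
Quinn ∩ Mina ∩ Bob: 08:45–09:00.
Windows ≥ 15 min: 08:45–09:00.

08:45–09:00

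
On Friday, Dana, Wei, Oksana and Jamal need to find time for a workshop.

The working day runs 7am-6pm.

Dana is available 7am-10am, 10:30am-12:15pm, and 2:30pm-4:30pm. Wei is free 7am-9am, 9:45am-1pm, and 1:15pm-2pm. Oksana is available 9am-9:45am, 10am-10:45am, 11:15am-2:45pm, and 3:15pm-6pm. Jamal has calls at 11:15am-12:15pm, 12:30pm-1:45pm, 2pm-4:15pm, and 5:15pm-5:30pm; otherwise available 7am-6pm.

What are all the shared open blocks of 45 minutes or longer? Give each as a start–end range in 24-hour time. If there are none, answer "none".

Jamal free within 07:00–18:00: 07:00–11:15, 12:15–12:30, 13:45–14:00, 16:15–17:15, 17:30–18:00.
Dana ∩ Wei: 07:00–09:00, 09:45–10:00, 10:30–12:15.
Dana ∩ Wei ∩ Oksana: 10:30–10:45, 11:15–12:15.
Dana ∩ Wei ∩ Oksana ∩ Jamal: 10:30–10:45.
Windows ≥ 45 min: (none).

none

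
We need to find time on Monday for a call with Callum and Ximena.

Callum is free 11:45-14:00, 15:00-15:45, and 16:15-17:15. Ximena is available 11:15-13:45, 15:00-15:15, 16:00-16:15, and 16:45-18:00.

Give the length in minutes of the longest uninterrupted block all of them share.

120 minutes

Callum ∩ Ximena: 11:45–13:45, 15:00–15:15, 16:45–17:15.
Common window lengths: 120, 15, 30 min; longest is 120.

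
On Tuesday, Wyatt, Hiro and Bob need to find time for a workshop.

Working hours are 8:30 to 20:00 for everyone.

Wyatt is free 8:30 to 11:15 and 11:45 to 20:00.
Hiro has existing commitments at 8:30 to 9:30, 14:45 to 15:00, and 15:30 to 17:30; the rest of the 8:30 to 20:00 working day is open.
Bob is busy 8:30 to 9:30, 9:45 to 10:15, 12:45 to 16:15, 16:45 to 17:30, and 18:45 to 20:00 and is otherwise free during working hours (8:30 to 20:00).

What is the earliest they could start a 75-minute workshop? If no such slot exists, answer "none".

Hiro free within 08:30–20:00: 09:30–14:45, 15:00–15:30, 17:30–20:00.
Bob free within 08:30–20:00: 09:30–09:45, 10:15–12:45, 16:15–16:45, 17:30–18:45.
Wyatt ∩ Hiro: 09:30–11:15, 11:45–14:45, 15:00–15:30, 17:30–20:00.
Wyatt ∩ Hiro ∩ Bob: 09:30–09:45, 10:15–11:15, 11:45–12:45, 17:30–18:45.
Windows ≥ 75 min: 17:30–18:45.
Earliest such window starts at 17:30.

17:30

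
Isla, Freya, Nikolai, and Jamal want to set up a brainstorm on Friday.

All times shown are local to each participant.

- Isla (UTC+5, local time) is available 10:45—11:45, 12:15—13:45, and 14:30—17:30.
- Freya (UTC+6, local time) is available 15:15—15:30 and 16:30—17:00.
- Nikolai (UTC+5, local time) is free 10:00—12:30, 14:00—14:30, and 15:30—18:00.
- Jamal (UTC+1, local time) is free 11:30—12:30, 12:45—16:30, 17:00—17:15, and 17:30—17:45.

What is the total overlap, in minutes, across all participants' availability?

Isla → UTC: 05:45–06:45, 07:15–08:45, 09:30–12:30.
Freya → UTC: 09:15–09:30, 10:30–11:00.
Nikolai → UTC: 05:00–07:30, 09:00–09:30, 10:30–13:00.
Jamal → UTC: 10:30–11:30, 11:45–15:30, 16:00–16:15, 16:30–16:45.
Isla ∩ Freya: 10:30–11:00.
Isla ∩ Freya ∩ Nikolai: 10:30–11:00.
Isla ∩ Freya ∩ Nikolai ∩ Jamal: 10:30–11:00.
Total common minutes: 30.

30 minutes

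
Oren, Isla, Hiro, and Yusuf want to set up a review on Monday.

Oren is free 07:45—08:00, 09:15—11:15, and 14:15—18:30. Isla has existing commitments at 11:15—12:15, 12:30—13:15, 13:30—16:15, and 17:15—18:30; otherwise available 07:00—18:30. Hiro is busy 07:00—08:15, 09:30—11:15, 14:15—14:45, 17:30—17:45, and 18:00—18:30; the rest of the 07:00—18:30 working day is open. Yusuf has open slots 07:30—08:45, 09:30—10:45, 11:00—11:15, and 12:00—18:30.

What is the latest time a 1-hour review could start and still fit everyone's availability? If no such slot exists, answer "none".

16:15

Isla free within 07:00–18:30: 07:00–11:15, 12:15–12:30, 13:15–13:30, 16:15–17:15.
Hiro free within 07:00–18:30: 08:15–09:30, 11:15–14:15, 14:45–17:30, 17:45–18:00.
Oren ∩ Isla: 07:45–08:00, 09:15–11:15, 16:15–17:15.
Oren ∩ Isla ∩ Hiro: 09:15–09:30, 16:15–17:15.
Oren ∩ Isla ∩ Hiro ∩ Yusuf: 16:15–17:15.
Windows ≥ 60 min: 16:15–17:15.
Latest start in the last window 16:15–17:15 is 17:15 − 60 min = 16:15.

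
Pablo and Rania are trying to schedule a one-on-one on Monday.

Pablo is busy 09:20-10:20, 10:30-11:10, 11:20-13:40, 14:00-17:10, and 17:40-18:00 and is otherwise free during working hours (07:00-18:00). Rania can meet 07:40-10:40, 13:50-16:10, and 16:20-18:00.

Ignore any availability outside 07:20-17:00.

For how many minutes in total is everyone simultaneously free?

Pablo free within 07:00–18:00: 07:00–09:20, 10:20–10:30, 11:10–11:20, 13:40–14:00, 17:10–17:40.
Pablo ∩ Rania: 07:40–09:20, 10:20–10:30, 13:50–14:00, 17:10–17:40.
Restricted to 07:20–17:00: 07:40–09:20, 10:20–10:30, 13:50–14:00.
Total common minutes: 100 + 10 + 10 = 120.

120 minutes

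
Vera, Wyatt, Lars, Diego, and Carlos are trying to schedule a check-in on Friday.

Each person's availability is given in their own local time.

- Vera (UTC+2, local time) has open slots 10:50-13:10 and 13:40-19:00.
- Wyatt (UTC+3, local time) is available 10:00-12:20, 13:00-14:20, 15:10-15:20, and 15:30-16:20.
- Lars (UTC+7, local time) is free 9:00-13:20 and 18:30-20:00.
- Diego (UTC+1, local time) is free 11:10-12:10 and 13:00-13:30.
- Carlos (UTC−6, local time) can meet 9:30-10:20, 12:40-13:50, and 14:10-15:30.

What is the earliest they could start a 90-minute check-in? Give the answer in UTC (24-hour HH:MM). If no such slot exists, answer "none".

none

Vera → UTC: 08:50–11:10, 11:40–17:00.
Wyatt → UTC: 07:00–09:20, 10:00–11:20, 12:10–12:20, 12:30–13:20.
Lars → UTC: 02:00–06:20, 11:30–13:00.
Diego → UTC: 10:10–11:10, 12:00–12:30.
Carlos → UTC: 15:30–16:20, 18:40–19:50, 20:10–21:30.
Vera ∩ Wyatt: 08:50–09:20, 10:00–11:10, 12:10–12:20, 12:30–13:20.
Vera ∩ Wyatt ∩ Lars: 12:10–12:20, 12:30–13:00.
Vera ∩ Wyatt ∩ Lars ∩ Diego: 12:10–12:20.
Vera ∩ Wyatt ∩ Lars ∩ Diego ∩ Carlos: (none).
Windows ≥ 90 min: (none).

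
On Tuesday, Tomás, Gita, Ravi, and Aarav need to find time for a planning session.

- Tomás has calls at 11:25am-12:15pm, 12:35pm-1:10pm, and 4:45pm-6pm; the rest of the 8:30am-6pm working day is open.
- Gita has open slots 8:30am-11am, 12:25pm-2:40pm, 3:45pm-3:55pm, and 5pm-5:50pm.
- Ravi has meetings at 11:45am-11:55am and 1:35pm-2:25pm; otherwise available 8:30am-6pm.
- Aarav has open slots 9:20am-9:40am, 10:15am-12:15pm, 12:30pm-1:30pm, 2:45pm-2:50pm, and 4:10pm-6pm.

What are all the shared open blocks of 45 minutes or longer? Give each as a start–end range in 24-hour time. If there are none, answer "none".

10:15–11:00

Tomás free within 08:30–18:00: 08:30–11:25, 12:15–12:35, 13:10–16:45.
Ravi free within 08:30–18:00: 08:30–11:45, 11:55–13:35, 14:25–18:00.
Tomás ∩ Gita: 08:30–11:00, 12:25–12:35, 13:10–14:40, 15:45–15:55.
Tomás ∩ Gita ∩ Ravi: 08:30–11:00, 12:25–12:35, 13:10–13:35, 14:25–14:40, 15:45–15:55.
Tomás ∩ Gita ∩ Ravi ∩ Aarav: 09:20–09:40, 10:15–11:00, 12:30–12:35, 13:10–13:30.
Windows ≥ 45 min: 10:15–11:00.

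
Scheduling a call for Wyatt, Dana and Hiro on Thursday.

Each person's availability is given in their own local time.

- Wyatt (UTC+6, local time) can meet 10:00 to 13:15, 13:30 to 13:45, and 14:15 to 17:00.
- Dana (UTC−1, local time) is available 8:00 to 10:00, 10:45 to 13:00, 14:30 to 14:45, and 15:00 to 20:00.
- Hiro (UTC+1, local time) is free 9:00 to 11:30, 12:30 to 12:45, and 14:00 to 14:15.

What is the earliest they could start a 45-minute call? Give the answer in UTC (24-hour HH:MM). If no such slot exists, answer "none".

09:00

Wyatt → UTC: 04:00–07:15, 07:30–07:45, 08:15–11:00.
Dana → UTC: 09:00–11:00, 11:45–14:00, 15:30–15:45, 16:00–21:00.
Hiro → UTC: 08:00–10:30, 11:30–11:45, 13:00–13:15.
Wyatt ∩ Dana: 09:00–11:00.
Wyatt ∩ Dana ∩ Hiro: 09:00–10:30.
Windows ≥ 45 min: 09:00–10:30.
Earliest such window starts at 09:00.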